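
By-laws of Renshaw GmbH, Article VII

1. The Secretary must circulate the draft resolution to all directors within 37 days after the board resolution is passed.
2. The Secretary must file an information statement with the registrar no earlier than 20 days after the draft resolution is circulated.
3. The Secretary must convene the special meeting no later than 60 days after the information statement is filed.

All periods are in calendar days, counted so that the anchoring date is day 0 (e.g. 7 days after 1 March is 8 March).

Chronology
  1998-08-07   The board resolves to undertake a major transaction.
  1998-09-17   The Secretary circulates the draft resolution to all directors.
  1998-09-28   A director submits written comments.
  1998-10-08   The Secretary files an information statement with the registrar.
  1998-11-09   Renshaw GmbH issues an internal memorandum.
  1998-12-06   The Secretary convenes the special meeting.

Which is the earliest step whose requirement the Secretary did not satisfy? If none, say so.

(1) due by 1998-08-07 + 37 days = 1998-09-13; done 1998-09-17 — 4 days late.

Step 1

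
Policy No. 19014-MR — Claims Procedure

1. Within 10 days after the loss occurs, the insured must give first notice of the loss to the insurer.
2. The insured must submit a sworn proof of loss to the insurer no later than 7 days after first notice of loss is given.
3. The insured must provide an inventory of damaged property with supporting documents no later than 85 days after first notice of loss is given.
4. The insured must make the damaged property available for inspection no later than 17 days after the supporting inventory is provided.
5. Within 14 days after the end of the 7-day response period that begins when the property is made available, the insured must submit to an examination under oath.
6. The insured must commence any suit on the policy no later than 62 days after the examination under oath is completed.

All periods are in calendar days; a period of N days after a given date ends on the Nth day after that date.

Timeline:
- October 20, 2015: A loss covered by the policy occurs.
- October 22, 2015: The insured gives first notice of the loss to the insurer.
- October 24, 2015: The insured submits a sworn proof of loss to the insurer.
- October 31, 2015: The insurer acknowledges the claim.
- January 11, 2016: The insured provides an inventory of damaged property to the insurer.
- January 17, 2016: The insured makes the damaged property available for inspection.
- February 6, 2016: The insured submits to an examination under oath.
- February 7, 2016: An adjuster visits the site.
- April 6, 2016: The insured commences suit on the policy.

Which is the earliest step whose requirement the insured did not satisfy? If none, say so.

None — every step was satisfied

Step 1 — counting 10 days from October 20, 2015 (when the loss occurs) gives a deadline of October 30, 2015; October 22, 2015 is within that limit.
Step 2 — counting 7 days from October 22, 2015 (when first notice of loss is given) gives a deadline of October 29, 2015; October 24, 2015 is within that limit.
Step 3 — counting 85 days from October 22, 2015 (when first notice of loss is given) gives a deadline of January 15, 2016; January 11, 2016 is within that limit.
Step 4 — counting 17 days from January 11, 2016 (when the supporting inventory is provided) gives a deadline of January 28, 2016; done January 17, 2016 — timely.
Step 5 — counting 14 days from January 24, 2016 (end of the 7-day response period, which began when the property is made available on January 17, 2016) gives a deadline of February 7, 2016; completed February 6, 2016, before the deadline.
Step 6 — counting 62 days from February 6, 2016 (when the examination under oath is completed) gives a deadline of April 8, 2016; completed April 6, 2016, before the deadline.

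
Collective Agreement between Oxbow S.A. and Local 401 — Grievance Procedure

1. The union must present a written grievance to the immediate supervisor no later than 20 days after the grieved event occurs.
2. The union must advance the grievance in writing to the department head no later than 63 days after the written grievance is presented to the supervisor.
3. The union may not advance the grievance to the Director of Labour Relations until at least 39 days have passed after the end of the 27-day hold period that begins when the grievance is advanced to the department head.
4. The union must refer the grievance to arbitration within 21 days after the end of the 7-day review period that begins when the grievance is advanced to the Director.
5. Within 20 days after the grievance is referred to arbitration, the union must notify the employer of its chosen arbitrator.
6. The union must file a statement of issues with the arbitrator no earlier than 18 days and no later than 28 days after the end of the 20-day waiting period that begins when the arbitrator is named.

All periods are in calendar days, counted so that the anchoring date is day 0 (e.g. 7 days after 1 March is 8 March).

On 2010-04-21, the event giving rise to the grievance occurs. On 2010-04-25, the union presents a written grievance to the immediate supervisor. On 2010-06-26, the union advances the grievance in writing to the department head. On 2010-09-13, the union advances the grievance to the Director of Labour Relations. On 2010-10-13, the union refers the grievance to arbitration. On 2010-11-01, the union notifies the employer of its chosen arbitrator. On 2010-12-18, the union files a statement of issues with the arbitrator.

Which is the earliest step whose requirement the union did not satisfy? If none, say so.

Step 4

Step 1 — counting 20 days from 2010-04-21 (when the grieved event occurs) gives a deadline of 2010-05-11; done 2010-04-25 — timely.
Step 2 — counting 63 days from 2010-04-25 (when the written grievance is presented to the supervisor) gives a deadline of 2010-06-27; 2010-06-26 is within that limit.
Step 3 — must wait 39 days from 2010-07-23 (end of the 27-day hold period, which began when the grievance is advanced to the department head on 2010-06-26), so not before 2010-08-31; done 2010-09-13 — permitted.
Step 4 — counting 21 days from 2010-09-20 (end of the 7-day review period, which began when the grievance is advanced to the Director on 2010-09-13) gives a deadline of 2010-10-11; not done until 2010-10-13, 2 days after the deadline.
No need to go further; step 4 was not satisfied.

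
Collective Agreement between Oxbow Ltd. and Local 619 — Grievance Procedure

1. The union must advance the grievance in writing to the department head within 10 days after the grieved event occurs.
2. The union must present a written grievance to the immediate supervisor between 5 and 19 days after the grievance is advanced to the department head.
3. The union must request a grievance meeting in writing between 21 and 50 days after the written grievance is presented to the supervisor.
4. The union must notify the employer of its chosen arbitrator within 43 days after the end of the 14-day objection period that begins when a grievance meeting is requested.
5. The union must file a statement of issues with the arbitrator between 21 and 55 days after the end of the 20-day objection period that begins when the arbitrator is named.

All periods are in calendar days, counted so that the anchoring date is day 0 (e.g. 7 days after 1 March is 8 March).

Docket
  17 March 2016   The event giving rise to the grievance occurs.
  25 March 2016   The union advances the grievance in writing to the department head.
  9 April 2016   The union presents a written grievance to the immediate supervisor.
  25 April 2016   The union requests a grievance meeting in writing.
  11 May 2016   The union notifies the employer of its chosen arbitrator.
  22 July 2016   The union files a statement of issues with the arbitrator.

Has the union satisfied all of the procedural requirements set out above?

No

(1) due by 17 March 2016 + 10 days = 27 March 2016; completed 25 March 2016, before the deadline.
(2) the permitted window runs from 25 March 2016 + 5 = 30 March 2016 to 25 March 2016 + 19 = 13 April 2016; 9 April 2016 falls inside that range.
(3) the permitted window runs from 9 April 2016 + 21 = 30 April 2016 to 9 April 2016 + 50 = 29 May 2016; done 25 April 2016 — 5 days before the window opened.
The procedure was therefore not followed at step 3.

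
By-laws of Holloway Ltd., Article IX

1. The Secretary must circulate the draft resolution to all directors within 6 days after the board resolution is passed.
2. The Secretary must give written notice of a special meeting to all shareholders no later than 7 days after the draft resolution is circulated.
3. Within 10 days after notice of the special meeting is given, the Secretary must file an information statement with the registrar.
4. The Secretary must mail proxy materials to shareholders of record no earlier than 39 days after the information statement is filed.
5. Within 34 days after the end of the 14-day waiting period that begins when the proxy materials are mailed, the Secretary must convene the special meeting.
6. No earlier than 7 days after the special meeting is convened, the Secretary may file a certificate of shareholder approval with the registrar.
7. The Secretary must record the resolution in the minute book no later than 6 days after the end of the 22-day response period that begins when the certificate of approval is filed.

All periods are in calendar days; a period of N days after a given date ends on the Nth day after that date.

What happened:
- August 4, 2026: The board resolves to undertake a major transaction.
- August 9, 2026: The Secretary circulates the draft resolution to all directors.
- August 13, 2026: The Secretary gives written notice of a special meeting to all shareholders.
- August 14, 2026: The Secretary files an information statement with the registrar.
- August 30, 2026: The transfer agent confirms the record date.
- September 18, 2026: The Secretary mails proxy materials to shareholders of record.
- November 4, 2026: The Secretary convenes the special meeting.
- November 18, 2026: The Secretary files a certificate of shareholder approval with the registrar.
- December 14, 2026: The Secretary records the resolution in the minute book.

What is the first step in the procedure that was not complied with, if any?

(1) due by August 4, 2026 + 6 days = August 10, 2026; August 9, 2026 is within that limit.
(2) due by August 9, 2026 + 7 days = August 16, 2026; completed August 13, 2026, before the deadline.
(3) due by August 13, 2026 + 10 days = August 23, 2026; done August 14, 2026 — timely.
(4) permitted from August 14, 2026 + 39 days = September 22, 2026 onward; September 18, 2026 is 4 days before the earliest permitted date.
That is the first point of non-compliance.

Step 4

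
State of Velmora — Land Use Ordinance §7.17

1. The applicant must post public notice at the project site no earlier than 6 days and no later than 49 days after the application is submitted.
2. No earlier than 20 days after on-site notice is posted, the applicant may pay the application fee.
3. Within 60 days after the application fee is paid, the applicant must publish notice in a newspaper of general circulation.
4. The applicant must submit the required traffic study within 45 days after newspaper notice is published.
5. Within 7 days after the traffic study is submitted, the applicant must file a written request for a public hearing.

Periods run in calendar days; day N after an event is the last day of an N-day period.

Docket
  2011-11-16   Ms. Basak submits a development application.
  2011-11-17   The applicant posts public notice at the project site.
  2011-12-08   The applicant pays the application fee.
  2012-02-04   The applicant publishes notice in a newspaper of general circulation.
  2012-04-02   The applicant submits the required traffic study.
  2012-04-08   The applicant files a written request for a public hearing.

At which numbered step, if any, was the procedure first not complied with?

Step 1

Step 1: the window is 6–49 days after 2011-11-16 (when the application is submitted), so 2011-11-22 through 2012-01-04; done 2011-11-17 — 5 days before the window opened.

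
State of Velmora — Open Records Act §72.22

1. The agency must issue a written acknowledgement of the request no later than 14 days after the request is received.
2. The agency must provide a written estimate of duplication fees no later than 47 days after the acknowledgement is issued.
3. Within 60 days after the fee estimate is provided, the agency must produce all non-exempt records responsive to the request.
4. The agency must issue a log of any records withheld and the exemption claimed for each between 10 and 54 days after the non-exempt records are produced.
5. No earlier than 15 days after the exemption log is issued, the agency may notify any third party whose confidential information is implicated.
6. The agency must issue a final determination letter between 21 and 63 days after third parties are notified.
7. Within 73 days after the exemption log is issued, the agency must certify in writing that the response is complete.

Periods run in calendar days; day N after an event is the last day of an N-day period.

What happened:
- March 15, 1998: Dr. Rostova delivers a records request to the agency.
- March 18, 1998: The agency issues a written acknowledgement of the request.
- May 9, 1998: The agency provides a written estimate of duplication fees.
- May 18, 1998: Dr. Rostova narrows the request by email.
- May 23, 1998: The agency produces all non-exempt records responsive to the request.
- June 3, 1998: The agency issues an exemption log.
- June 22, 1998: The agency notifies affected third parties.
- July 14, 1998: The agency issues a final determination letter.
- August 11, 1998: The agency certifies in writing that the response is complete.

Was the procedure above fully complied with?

No

Step 1 — counting 14 days from March 15, 1998 (when the request is received) gives a deadline of March 29, 1998; done March 18, 1998 — timely.
Step 2 — counting 47 days from March 18, 1998 (when the acknowledgement is issued) gives a deadline of May 4, 1998; May 9, 1998 misses that deadline by 5 days.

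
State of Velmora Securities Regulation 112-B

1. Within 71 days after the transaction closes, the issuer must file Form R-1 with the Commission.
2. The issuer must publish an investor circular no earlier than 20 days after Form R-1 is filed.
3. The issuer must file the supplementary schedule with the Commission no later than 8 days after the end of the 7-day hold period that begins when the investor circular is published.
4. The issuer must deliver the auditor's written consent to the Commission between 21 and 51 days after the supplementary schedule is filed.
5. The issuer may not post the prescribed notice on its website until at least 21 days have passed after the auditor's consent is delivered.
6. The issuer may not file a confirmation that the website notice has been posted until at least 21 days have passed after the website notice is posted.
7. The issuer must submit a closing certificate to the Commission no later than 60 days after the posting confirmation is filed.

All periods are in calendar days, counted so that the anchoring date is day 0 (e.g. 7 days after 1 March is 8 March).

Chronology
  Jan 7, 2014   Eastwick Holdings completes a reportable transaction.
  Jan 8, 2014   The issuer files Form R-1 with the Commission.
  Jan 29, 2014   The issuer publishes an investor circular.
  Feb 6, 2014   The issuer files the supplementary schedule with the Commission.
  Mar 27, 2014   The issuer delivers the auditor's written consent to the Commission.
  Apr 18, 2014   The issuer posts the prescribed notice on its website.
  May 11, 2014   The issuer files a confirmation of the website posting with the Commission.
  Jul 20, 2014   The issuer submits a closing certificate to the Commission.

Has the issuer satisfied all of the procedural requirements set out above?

(1) due by Jan 7, 2014 + 71 days = Mar 19, 2014; done Jan 8, 2014 — timely.
(2) permitted from Jan 8, 2014 + 20 days = Jan 28, 2014 onward; done Jan 29, 2014, after the minimum wait.
(3) due by Feb 5, 2014 + 8 days = Feb 13, 2014; done Feb 6, 2014 — timely.
(4) the permitted window runs from Feb 6, 2014 + 21 = Feb 27, 2014 to Feb 6, 2014 + 51 = Mar 29, 2014; Mar 27, 2014 falls inside that range.
(5) permitted from Mar 27, 2014 + 21 days = Apr 17, 2014 onward; Apr 18, 2014 is on or after that date.
(6) permitted from Apr 18, 2014 + 21 days = May 9, 2014 onward; done May 11, 2014, after the minimum wait.
(7) due by May 11, 2014 + 60 days = Jul 10, 2014; Jul 20, 2014 misses that deadline by 10 days.
Later steps need not be reached.

No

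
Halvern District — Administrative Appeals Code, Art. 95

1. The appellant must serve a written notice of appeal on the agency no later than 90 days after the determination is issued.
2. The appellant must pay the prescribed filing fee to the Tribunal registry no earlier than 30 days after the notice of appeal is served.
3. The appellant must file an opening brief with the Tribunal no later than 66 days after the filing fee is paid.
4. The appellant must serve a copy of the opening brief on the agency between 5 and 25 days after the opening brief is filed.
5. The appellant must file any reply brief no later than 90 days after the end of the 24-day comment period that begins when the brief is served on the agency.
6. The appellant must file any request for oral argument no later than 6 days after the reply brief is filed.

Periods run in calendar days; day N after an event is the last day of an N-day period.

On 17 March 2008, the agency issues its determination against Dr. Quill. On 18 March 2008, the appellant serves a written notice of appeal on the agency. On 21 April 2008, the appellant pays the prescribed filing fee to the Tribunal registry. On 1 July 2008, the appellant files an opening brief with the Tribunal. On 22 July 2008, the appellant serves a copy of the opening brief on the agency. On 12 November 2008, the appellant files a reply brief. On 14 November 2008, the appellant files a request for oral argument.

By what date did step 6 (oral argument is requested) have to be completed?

18 November 2008

Step 6 runs from 12 November 2008, when the reply brief is filed. 6 days after 12 November 2008 is 18 November 2008.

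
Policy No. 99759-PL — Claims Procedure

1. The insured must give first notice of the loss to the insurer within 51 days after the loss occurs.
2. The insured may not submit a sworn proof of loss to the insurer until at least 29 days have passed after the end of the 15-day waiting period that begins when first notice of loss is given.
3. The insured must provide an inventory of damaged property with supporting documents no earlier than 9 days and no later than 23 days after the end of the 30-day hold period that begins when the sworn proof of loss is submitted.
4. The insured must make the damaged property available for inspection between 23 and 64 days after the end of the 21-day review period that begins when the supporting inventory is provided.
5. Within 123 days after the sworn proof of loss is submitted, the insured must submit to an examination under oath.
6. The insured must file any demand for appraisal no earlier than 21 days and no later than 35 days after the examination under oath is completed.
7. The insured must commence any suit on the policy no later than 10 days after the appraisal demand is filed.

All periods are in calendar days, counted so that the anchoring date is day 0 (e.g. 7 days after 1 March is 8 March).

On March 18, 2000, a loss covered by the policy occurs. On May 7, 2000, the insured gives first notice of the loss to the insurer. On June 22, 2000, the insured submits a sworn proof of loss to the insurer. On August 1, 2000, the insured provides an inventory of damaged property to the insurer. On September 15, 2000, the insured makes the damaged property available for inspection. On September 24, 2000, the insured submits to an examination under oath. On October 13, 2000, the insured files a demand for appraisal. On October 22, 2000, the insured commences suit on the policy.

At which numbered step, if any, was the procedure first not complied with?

Step 6

Step 1 — counting 51 days from March 18, 2000 (when the loss occurs) gives a deadline of May 8, 2000; done May 7, 2000 — timely.
Step 2 — must wait 29 days from May 22, 2000 (end of the 15-day waiting period, which began when first notice of loss is given on May 7, 2000), so not before June 20, 2000; June 22, 2000 is on or after that date.
Step 3 — 9 and 23 days from July 22, 2000 (end of the 30-day hold period, which began when the sworn proof of loss is submitted on June 22, 2000) are July 31, 2000 and August 14, 2000 respectively; August 1, 2000 falls inside that range.
Step 4 — 23 and 64 days from August 22, 2000 (end of the 21-day review period, which began when the supporting inventory is provided on August 1, 2000) are September 14, 2000 and October 25, 2000 respectively; done September 15, 2000 — within the window.
Step 5 — counting 123 days from June 22, 2000 (when the sworn proof of loss is submitted) gives a deadline of October 23, 2000; completed September 24, 2000, before the deadline.
Step 6 — 21 and 35 days from September 24, 2000 (when the examination under oath is completed) are October 15, 2000 and October 29, 2000 respectively; done October 13, 2000 — 2 days before the window opened.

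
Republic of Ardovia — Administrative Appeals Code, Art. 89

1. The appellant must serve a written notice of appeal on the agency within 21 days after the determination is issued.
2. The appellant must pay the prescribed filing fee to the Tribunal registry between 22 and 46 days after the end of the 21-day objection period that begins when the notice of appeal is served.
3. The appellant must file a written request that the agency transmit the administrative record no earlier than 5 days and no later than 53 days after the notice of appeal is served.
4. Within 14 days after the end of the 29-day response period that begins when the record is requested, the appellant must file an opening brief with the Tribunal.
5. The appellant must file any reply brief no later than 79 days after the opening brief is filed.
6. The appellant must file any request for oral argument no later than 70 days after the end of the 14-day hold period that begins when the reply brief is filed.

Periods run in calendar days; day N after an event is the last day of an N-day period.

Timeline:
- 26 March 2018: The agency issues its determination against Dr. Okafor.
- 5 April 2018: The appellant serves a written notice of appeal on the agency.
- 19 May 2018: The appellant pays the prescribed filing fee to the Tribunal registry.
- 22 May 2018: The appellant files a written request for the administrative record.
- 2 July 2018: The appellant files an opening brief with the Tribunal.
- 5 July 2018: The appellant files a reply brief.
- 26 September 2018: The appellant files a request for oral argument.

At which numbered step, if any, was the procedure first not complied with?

None — every step was satisfied

Step 1: 21 days after 26 March 2018 (when the determination is issued) is 16 April 2018; done 5 April 2018 — timely.
Step 2: the window is 22–46 days after 26 April 2018 (end of the 21-day objection period, which began when the notice of appeal is served on 5 April 2018), so 18 May 2018 through 11 June 2018; 19 May 2018 falls inside that range.
Step 3: the window is 5–53 days after 5 April 2018 (when the notice of appeal is served), so 10 April 2018 through 28 May 2018; done 22 May 2018, which is between those dates.
Step 4: 14 days after 20 June 2018 (end of the 29-day response period, which began when the record is requested on 22 May 2018) is 4 July 2018; completed 2 July 2018, before the deadline.
Step 5: 79 days after 2 July 2018 (when the opening brief is filed) is 19 September 2018; completed 5 July 2018, before the deadline.
Step 6: 70 days after 19 July 2018 (end of the 14-day hold period, which began when the reply brief is filed on 5 July 2018) is 27 September 2018; completed 26 September 2018, before the deadline.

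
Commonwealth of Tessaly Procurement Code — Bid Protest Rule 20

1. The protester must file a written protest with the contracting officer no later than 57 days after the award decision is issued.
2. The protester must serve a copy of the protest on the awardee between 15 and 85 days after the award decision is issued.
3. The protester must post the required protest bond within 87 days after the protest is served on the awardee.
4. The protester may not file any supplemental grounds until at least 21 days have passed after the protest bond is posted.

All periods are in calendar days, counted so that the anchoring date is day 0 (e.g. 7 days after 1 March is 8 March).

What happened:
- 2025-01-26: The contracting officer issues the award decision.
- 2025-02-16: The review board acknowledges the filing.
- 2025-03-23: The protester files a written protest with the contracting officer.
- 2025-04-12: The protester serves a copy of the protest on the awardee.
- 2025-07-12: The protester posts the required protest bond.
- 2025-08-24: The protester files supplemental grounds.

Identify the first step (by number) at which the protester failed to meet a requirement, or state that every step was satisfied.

Step 3

(1) due by 2025-01-26 + 57 days = 2025-03-24; done 2025-03-23 — timely.
(2) the permitted window runs from 2025-01-26 + 15 = 2025-02-10 to 2025-01-26 + 85 = 2025-04-21; 2025-04-12 falls inside that range.
(3) due by 2025-04-12 + 87 days = 2025-07-08; 2025-07-12 misses that deadline by 4 days.
That is the first point of non-compliance.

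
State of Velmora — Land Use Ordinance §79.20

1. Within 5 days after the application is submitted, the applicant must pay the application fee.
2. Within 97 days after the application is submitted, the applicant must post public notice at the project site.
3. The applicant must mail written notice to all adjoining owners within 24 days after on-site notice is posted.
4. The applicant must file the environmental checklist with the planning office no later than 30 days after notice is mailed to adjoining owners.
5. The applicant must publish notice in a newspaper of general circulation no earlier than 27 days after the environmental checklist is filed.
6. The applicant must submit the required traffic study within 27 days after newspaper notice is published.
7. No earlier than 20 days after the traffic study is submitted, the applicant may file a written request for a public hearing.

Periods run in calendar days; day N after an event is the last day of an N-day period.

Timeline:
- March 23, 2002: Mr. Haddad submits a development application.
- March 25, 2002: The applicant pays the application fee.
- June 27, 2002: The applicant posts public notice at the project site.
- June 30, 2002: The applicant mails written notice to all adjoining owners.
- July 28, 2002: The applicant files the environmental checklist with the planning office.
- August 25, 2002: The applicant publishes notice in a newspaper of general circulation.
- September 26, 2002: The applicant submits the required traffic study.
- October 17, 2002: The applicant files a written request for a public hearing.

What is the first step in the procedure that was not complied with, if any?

Step 1 — counting 5 days from March 23, 2002 (when the application is submitted) gives a deadline of March 28, 2002; March 25, 2002 is within that limit.
Step 2 — counting 97 days from March 23, 2002 (when the application is submitted) gives a deadline of June 28, 2002; completed June 27, 2002, before the deadline.
Step 3 — counting 24 days from June 27, 2002 (when on-site notice is posted) gives a deadline of July 21, 2002; done June 30, 2002 — timely.
Step 4 — counting 30 days from June 30, 2002 (when notice is mailed to adjoining owners) gives a deadline of July 30, 2002; completed July 28, 2002, before the deadline.
Step 5 — must wait 27 days from July 28, 2002 (when the environmental checklist is filed), so not before August 24, 2002; August 25, 2002 is on or after that date.
Step 6 — counting 27 days from August 25, 2002 (when newspaper notice is published) gives a deadline of September 21, 2002; done September 26, 2002 — 5 days late.

Step 6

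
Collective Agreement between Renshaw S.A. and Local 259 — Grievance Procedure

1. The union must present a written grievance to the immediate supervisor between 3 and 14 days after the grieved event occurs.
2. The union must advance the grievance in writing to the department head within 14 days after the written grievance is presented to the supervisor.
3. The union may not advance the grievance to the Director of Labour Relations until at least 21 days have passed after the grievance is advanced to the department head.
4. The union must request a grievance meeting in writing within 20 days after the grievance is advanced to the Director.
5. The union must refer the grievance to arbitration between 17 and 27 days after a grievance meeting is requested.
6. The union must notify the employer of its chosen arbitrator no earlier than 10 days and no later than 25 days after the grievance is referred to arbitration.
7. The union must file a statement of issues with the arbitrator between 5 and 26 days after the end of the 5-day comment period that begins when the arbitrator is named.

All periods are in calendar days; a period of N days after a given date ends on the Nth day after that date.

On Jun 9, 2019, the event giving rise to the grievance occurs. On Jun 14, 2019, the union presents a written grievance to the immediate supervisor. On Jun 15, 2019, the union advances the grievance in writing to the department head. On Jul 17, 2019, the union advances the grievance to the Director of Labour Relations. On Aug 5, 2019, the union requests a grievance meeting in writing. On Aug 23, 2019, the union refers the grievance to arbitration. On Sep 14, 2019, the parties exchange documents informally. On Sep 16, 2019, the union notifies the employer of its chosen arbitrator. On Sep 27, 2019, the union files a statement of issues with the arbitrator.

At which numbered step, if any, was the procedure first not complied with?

None — every step was satisfied

Step 1 — 3 and 14 days from Jun 9, 2019 (when the grieved event occurs) are Jun 12, 2019 and Jun 23, 2019 respectively; Jun 14, 2019 falls inside that range.
Step 2 — counting 14 days from Jun 14, 2019 (when the written grievance is presented to the supervisor) gives a deadline of Jun 28, 2019; done Jun 15, 2019 — timely.
Step 3 — must wait 21 days from Jun 15, 2019 (when the grievance is advanced to the department head), so not before Jul 6, 2019; done Jul 17, 2019, after the minimum wait.
Step 4 — counting 20 days from Jul 17, 2019 (when the grievance is advanced to the Director) gives a deadline of Aug 6, 2019; done Aug 5, 2019 — timely.
Step 5 — 17 and 27 days from Aug 5, 2019 (when a grievance meeting is requested) are Aug 22, 2019 and Sep 1, 2019 respectively; done Aug 23, 2019, which is between those dates.
Step 6 — 10 and 25 days from Aug 23, 2019 (when the grievance is referred to arbitration) are Sep 2, 2019 and Sep 17, 2019 respectively; done Sep 16, 2019, which is between those dates.
Step 7 — 5 and 26 days from Sep 21, 2019 (end of the 5-day comment period, which began when the arbitrator is named on Sep 16, 2019) are Sep 26, 2019 and Oct 17, 2019 respectively; Sep 27, 2019 falls inside that range.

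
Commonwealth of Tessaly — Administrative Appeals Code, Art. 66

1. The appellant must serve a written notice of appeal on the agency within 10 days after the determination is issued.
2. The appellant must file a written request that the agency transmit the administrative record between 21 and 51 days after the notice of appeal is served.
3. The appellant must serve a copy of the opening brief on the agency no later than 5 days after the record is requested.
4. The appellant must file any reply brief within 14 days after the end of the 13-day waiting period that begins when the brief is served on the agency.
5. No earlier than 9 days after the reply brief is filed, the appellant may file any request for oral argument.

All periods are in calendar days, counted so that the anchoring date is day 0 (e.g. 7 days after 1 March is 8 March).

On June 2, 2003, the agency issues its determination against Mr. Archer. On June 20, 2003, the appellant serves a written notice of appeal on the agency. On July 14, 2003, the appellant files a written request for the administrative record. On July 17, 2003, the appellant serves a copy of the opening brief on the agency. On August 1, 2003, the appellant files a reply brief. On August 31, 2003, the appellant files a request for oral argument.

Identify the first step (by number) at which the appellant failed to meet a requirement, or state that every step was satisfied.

Step 1

Step 1: 10 days after June 2, 2003 (when the determination is issued) is June 12, 2003; done June 20, 2003 — 8 days late.
Later steps need not be reached.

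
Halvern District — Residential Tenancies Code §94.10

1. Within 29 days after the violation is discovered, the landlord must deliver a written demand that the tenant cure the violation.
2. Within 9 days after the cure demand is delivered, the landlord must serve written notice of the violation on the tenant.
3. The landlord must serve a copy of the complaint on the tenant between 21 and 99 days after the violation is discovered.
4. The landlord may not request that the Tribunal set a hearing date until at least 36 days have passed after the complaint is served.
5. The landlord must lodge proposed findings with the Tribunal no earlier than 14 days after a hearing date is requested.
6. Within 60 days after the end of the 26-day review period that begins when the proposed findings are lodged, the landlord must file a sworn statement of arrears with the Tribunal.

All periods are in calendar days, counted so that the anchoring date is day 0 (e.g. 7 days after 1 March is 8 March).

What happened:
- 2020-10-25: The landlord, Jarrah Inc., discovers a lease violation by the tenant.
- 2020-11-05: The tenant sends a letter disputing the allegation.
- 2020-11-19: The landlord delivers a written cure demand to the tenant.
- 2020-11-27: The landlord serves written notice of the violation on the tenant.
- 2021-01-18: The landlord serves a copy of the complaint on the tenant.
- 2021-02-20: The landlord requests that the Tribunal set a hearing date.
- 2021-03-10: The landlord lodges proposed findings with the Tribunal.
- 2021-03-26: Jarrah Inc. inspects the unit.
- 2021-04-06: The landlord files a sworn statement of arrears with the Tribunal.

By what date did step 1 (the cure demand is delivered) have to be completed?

Step 1 runs from 2020-10-25, when the violation is discovered. 29 days after 2020-10-25 is 2020-11-23.

2020-11-23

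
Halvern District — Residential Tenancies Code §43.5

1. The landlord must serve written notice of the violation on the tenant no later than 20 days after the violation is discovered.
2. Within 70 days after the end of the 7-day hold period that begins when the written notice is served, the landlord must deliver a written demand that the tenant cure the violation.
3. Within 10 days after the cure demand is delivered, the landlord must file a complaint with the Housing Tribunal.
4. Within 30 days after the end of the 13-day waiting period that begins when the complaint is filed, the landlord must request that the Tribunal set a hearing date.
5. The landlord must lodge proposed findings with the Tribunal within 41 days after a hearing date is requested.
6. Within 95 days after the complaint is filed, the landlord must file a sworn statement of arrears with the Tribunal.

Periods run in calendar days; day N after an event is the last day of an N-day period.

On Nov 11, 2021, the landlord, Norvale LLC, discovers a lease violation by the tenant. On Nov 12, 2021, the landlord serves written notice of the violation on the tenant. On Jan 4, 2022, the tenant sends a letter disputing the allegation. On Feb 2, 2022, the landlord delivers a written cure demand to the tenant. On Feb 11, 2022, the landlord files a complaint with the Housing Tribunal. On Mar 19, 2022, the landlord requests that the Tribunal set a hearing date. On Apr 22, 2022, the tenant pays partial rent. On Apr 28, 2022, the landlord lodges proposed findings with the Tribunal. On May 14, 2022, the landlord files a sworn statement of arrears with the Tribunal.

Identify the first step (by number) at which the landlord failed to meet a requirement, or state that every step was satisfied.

Step 2

Step 1 — counting 20 days from Nov 11, 2021 (when the violation is discovered) gives a deadline of Dec 1, 2021; done Nov 12, 2021 — timely.
Step 2 — counting 70 days from Nov 19, 2021 (end of the 7-day hold period, which began when the written notice is served on Nov 12, 2021) gives a deadline of Jan 28, 2022; Feb 2, 2022 misses that deadline by 5 days.
The procedure was therefore not followed at step 2.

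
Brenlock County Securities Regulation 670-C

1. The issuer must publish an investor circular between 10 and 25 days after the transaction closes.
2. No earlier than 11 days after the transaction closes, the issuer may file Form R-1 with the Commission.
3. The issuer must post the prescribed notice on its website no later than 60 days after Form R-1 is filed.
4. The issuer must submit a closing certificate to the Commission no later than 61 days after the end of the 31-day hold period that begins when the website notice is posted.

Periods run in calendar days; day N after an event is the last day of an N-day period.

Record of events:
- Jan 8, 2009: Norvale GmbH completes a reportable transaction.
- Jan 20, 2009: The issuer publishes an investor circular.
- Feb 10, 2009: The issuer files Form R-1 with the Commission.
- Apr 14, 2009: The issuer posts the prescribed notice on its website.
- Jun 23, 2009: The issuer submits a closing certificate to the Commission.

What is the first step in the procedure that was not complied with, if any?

Step 3

(1) the permitted window runs from Jan 8, 2009 + 10 = Jan 18, 2009 to Jan 8, 2009 + 25 = Feb 2, 2009; done Jan 20, 2009, which is between those dates.
(2) permitted from Jan 8, 2009 + 11 days = Jan 19, 2009 onward; done Feb 10, 2009, after the minimum wait.
(3) due by Feb 10, 2009 + 60 days = Apr 11, 2009; Apr 14, 2009 misses that deadline by 3 days.
The analysis stops there.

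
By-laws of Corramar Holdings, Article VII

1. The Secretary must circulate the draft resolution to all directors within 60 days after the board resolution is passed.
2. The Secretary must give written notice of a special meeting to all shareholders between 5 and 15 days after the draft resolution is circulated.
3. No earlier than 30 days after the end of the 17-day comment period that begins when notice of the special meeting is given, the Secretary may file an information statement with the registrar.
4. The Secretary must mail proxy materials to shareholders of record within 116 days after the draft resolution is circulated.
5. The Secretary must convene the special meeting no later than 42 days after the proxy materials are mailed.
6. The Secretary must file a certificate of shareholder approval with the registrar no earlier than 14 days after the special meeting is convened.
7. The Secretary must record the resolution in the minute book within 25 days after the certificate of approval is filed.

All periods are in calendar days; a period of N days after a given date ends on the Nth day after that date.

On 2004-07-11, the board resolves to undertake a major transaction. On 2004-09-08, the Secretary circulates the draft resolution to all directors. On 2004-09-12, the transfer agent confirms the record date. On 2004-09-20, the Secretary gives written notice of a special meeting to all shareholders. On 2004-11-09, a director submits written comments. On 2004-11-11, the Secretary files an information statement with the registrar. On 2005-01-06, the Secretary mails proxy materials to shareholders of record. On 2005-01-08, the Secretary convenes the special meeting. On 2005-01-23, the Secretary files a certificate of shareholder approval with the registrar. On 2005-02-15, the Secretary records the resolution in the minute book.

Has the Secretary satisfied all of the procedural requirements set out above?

No

Step 1 — counting 60 days from 2004-07-11 (when the board resolution is passed) gives a deadline of 2004-09-09; completed 2004-09-08, before the deadline.
Step 2 — 5 and 15 days from 2004-09-08 (when the draft resolution is circulated) are 2004-09-13 and 2004-09-23 respectively; 2004-09-20 falls inside that range.
Step 3 — must wait 30 days from 2004-10-07 (end of the 17-day comment period, which began when notice of the special meeting is given on 2004-09-20), so not before 2004-11-06; done 2004-11-11 — permitted.
Step 4 — counting 116 days from 2004-09-08 (when the draft resolution is circulated) gives a deadline of 2005-01-02; not done until 2005-01-06, 4 days after the deadline.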